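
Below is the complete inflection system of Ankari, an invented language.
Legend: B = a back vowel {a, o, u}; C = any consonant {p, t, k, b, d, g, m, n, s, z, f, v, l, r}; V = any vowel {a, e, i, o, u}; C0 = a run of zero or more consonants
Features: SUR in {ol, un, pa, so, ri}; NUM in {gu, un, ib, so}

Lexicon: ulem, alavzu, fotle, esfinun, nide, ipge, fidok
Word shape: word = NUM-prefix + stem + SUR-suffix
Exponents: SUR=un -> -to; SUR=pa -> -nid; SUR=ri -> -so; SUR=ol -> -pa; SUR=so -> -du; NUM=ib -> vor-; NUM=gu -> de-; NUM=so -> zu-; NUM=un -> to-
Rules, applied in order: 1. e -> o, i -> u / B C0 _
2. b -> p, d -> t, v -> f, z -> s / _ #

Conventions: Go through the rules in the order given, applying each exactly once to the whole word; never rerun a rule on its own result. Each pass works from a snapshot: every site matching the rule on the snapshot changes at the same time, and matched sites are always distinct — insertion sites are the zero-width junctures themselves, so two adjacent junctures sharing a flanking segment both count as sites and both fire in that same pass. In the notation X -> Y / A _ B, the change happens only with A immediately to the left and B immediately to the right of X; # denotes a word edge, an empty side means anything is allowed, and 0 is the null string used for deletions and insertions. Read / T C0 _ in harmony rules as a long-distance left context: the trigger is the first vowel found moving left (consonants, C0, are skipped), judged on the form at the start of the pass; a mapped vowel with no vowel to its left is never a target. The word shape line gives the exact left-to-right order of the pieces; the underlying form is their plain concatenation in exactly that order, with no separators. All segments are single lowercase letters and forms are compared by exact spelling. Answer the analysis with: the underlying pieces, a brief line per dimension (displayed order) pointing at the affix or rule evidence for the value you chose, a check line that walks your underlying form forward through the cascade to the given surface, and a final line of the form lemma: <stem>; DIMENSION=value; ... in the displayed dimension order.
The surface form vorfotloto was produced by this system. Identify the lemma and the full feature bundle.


underlying: vor-fotle-to
SUR=un - signalled by the affix -to
NUM=ib - signalled by the affix vor-
check: vorfotleto -> vorfotloto -> vorfotloto
lemma: fotle; SUR=un; NUM=ib


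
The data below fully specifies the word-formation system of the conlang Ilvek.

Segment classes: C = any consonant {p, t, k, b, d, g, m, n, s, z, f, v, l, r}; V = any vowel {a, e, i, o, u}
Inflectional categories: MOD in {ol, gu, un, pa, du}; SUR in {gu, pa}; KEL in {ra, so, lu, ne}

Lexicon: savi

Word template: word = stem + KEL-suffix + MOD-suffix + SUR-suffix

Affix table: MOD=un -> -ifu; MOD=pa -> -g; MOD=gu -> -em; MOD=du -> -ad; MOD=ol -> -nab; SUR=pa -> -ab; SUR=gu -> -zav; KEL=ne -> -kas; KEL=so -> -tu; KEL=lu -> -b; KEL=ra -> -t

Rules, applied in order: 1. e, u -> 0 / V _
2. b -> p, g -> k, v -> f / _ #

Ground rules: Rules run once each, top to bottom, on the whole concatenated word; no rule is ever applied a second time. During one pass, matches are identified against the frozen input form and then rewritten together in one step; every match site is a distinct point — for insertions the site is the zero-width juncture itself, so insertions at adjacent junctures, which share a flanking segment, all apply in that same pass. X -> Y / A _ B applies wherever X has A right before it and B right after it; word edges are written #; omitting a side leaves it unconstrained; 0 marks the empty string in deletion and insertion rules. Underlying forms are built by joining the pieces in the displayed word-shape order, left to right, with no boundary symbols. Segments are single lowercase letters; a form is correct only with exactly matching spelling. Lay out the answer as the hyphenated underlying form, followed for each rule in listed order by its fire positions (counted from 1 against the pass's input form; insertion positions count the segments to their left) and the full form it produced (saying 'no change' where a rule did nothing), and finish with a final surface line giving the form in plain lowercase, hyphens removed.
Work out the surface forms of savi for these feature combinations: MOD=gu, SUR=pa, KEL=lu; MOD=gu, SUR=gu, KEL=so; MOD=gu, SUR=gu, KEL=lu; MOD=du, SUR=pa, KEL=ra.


cell MOD=gu, SUR=pa, KEL=lu:
underlying: savi-b-em-ab
1. e, u -> 0 / V _: no change
2. b -> p, g -> k, v -> f / _ #: fires at position(s) 9: savibemap
surface: savibemap

cell MOD=gu, SUR=gu, KEL=so:
underlying: savi-tu-em-zav
1. e, u -> 0 / V _: fires at position(s) 7: savitumzav
2. b -> p, g -> k, v -> f / _ #: fires at position(s) 10: savitumzaf
surface: savitumzaf

cell MOD=gu, SUR=gu, KEL=lu:
underlying: savi-b-em-zav
1. e, u -> 0 / V _: no change
2. b -> p, g -> k, v -> f / _ #: fires at position(s) 10: savibemzaf
surface: savibemzaf

cell MOD=du, SUR=pa, KEL=ra:
underlying: savi-t-ad-ab
1. e, u -> 0 / V _: no change
2. b -> p, g -> k, v -> f / _ #: fires at position(s) 9: savitadap
surface: savitadap


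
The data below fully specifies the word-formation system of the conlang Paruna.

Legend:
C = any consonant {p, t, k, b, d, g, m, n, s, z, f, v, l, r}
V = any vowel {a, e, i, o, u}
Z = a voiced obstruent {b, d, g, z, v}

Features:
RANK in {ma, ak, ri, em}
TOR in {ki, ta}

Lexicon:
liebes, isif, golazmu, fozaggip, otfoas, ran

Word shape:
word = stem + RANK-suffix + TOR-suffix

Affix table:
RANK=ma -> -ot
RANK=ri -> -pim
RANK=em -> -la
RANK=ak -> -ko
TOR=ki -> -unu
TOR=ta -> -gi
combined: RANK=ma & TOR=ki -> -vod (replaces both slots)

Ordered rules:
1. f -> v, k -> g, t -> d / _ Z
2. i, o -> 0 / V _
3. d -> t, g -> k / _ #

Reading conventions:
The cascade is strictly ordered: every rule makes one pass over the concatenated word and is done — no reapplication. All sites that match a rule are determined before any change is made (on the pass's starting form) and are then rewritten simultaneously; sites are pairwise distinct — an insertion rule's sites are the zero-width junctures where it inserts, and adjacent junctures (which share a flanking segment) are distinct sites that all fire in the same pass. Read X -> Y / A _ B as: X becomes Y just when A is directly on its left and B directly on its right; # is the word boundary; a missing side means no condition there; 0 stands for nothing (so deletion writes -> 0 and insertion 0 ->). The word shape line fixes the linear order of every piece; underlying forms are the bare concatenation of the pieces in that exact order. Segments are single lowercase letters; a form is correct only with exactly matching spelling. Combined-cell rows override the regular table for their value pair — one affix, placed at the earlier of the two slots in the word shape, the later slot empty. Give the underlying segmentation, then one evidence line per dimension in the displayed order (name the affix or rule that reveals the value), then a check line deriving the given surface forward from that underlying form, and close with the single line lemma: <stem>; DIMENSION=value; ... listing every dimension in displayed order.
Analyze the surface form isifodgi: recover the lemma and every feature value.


underlying: isif-ot-gi
RANK=ma - signalled by the affix -ot
TOR=ta - signalled by the affix -gi
check: isifotgi -> isifodgi -> isifodgi -> isifodgi
lemma: isif; RANK=ma; TOR=ta


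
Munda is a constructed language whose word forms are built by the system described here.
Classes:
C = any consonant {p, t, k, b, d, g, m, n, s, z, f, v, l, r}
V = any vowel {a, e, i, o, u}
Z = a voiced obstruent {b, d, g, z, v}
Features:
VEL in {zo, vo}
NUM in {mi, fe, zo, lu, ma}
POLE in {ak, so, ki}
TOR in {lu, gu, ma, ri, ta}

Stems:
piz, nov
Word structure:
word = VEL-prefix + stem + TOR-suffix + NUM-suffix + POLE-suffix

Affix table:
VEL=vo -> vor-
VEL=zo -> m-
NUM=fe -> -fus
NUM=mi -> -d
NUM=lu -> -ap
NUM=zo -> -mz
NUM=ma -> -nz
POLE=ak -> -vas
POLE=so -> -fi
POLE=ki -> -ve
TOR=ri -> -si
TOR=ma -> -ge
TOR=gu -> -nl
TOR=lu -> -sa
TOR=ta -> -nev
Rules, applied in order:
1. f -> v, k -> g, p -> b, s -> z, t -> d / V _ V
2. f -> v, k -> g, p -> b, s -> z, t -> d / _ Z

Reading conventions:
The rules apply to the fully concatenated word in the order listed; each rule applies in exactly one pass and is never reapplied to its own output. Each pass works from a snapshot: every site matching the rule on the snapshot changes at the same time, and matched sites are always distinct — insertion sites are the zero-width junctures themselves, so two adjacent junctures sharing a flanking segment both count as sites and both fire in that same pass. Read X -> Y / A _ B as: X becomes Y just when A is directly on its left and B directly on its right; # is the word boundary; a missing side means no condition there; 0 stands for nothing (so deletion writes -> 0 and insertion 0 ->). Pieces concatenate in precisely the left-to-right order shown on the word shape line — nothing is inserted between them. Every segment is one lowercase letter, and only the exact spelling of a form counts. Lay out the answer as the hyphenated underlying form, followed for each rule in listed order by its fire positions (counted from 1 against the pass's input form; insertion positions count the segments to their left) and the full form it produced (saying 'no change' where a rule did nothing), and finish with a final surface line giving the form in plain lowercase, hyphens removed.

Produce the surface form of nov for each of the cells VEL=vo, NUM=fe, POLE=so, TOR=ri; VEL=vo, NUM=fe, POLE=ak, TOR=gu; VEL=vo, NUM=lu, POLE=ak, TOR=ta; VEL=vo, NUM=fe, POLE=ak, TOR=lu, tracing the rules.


cell VEL=vo, NUM=fe, POLE=so, TOR=ri:
underlying: vor-nov-si-fus-fi
1. f -> v, k -> g, p -> b, s -> z, t -> d / V _ V: fires at position(s) 9: vornovsivusfi
2. f -> v, k -> g, p -> b, s -> z, t -> d / _ Z: no change
surface: vornovsivusfi

cell VEL=vo, NUM=fe, POLE=ak, TOR=gu:
underlying: vor-nov-nl-fus-vas
1. f -> v, k -> g, p -> b, s -> z, t -> d / V _ V: no change
2. f -> v, k -> g, p -> b, s -> z, t -> d / _ Z: fires at position(s) 11: vornovnlfuzvas
surface: vornovnlfuzvas

cell VEL=vo, NUM=lu, POLE=ak, TOR=ta:
underlying: vor-nov-nev-ap-vas
1. f -> v, k -> g, p -> b, s -> z, t -> d / V _ V: no change
2. f -> v, k -> g, p -> b, s -> z, t -> d / _ Z: fires at position(s) 11: vornovnevabvas
surface: vornovnevabvas

cell VEL=vo, NUM=fe, POLE=ak, TOR=lu:
underlying: vor-nov-sa-fus-vas
1. f -> v, k -> g, p -> b, s -> z, t -> d / V _ V: fires at position(s) 9: vornovsavusvas
2. f -> v, k -> g, p -> b, s -> z, t -> d / _ Z: fires at position(s) 11: vornovsavuzvas
surface: vornovsavuzvas


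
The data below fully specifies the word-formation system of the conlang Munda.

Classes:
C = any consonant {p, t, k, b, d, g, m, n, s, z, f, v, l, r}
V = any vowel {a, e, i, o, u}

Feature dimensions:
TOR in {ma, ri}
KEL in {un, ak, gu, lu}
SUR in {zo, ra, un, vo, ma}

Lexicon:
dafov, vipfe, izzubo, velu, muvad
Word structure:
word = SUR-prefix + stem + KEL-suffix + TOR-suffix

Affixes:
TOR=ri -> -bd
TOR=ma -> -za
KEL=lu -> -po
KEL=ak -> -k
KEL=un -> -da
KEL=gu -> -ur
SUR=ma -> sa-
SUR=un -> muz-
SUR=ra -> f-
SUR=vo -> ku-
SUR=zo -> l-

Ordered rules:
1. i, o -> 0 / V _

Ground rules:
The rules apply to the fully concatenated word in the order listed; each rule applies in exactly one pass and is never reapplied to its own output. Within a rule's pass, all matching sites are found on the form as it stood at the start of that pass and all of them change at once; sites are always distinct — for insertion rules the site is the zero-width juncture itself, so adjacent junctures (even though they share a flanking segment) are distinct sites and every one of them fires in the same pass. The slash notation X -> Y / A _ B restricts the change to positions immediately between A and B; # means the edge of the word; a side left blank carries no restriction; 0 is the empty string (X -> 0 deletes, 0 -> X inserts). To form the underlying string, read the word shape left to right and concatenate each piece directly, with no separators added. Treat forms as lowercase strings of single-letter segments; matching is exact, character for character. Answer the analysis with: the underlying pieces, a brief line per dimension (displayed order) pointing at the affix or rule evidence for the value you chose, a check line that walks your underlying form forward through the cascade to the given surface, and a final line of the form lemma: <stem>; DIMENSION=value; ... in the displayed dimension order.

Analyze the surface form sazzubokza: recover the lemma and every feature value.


underlying: sa-izzubo-k-za
TOR=ma - signalled by the affix -za
KEL=ak - signalled by the affix -k
SUR=ma - signalled by the affix sa-
check: saizzubokza -> sazzubokza
lemma: izzubo; TOR=ma; KEL=ak; SUR=ma


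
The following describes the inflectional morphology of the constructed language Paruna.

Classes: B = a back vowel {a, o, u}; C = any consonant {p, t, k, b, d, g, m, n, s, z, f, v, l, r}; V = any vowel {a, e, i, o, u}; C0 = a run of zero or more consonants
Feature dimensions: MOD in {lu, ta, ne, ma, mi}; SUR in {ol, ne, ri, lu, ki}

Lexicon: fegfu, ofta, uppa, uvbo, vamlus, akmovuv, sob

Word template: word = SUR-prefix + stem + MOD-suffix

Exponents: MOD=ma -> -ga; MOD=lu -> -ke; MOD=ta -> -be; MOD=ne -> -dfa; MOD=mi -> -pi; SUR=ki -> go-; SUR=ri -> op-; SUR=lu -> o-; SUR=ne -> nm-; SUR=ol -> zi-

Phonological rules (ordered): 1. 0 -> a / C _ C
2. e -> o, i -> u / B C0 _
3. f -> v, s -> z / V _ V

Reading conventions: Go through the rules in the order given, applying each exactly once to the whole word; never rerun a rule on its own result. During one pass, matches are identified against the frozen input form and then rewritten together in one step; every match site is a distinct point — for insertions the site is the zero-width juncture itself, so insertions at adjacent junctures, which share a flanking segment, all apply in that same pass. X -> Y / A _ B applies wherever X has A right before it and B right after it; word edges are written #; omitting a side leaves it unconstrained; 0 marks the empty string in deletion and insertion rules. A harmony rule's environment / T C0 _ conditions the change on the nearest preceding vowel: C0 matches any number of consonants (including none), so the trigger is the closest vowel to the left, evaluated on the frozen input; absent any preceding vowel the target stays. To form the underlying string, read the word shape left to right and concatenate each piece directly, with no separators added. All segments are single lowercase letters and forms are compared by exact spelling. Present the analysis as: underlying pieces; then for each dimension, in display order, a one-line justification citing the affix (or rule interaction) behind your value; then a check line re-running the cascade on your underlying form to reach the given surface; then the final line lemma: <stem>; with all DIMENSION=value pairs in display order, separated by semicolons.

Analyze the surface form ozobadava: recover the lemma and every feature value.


underlying: o-sob-dfa
MOD=ne - signalled by the affix -dfa
SUR=lu - signalled by the affix o-
check: osobdfa -> osobadafa -> osobadafa -> ozobadava
lemma: sob; MOD=ne; SUR=lu


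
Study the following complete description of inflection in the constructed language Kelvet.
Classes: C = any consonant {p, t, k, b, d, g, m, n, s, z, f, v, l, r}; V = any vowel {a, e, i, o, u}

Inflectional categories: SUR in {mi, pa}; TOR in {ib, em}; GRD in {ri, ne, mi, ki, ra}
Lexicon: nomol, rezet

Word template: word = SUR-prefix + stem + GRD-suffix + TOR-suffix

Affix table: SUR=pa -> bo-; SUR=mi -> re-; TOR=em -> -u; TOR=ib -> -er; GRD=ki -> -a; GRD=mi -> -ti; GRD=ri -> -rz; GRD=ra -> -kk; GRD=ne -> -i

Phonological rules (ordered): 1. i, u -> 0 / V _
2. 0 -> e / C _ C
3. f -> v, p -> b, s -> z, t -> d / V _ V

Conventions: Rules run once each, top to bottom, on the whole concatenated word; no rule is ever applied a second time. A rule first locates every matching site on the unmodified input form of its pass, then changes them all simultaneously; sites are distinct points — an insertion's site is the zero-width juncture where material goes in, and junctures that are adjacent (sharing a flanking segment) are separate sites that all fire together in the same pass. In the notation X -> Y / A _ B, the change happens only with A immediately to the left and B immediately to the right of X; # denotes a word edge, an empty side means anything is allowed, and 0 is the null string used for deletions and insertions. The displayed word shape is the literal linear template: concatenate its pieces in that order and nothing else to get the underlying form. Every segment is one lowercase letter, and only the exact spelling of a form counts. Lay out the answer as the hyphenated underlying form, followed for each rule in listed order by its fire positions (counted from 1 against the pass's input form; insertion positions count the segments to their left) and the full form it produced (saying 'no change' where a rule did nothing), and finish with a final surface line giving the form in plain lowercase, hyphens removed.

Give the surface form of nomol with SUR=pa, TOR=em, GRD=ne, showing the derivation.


underlying: bo-nomol-i-u
1. i, u -> 0 / V _: fires at position(s) 9: bonomoli
2. 0 -> e / C _ C: no change
3. f -> v, p -> b, s -> z, t -> d / V _ V: no change
surface: bonomoli


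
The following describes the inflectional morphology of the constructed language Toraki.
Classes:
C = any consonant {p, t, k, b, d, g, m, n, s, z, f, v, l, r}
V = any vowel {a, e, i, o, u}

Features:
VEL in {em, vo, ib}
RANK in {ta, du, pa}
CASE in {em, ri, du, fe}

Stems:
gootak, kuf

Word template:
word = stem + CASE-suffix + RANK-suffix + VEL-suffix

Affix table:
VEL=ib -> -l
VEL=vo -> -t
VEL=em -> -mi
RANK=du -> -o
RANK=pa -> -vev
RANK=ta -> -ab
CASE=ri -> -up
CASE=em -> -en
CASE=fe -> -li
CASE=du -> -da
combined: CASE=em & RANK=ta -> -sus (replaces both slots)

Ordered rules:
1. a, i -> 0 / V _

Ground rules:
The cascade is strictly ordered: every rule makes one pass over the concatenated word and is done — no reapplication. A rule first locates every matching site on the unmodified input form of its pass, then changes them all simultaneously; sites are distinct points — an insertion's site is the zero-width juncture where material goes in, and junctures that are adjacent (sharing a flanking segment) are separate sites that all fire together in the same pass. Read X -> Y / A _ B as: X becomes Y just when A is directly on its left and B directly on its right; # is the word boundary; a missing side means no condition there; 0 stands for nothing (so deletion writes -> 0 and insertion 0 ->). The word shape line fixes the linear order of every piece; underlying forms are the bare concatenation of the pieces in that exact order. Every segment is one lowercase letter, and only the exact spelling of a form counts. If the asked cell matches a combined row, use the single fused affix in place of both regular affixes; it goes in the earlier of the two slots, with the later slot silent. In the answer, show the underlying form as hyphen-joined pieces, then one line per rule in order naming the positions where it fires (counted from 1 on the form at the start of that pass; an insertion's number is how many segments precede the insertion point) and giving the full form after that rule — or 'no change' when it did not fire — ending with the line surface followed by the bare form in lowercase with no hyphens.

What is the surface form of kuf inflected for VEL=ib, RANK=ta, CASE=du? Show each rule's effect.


underlying: kuf-da-ab-l
1. a, i -> 0 / V _: fires at position(s) 6: kufdabl
surface: kufdabl


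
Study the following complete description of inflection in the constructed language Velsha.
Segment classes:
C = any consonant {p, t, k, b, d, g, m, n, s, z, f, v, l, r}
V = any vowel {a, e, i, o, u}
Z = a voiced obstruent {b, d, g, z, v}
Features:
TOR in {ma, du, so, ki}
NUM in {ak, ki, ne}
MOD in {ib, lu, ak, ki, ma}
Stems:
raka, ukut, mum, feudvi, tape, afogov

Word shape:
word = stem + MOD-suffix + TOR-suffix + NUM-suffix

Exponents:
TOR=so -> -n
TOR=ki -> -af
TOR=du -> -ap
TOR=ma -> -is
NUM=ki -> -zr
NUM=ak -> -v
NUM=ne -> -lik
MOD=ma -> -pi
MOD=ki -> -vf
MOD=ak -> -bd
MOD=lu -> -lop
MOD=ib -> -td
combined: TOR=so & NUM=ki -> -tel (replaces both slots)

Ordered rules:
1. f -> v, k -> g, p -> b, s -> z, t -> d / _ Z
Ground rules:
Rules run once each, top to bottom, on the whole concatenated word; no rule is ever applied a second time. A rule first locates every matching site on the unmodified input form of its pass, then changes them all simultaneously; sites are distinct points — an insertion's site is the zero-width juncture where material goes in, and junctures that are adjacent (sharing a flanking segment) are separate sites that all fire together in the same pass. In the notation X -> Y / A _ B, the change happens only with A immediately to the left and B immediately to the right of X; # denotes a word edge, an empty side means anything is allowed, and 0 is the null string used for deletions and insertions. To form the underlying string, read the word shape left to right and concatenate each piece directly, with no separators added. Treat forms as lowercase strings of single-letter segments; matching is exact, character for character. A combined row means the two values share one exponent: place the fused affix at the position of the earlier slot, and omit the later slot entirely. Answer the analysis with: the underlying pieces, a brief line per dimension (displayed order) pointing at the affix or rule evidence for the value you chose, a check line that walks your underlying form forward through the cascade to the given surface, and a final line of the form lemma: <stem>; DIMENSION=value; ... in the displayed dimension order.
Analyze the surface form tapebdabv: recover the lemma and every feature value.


underlying: tape-bd-ap-v
TOR=du - signalled by the affix -ap
NUM=ak - signalled by the affix -v
MOD=ak - signalled by the affix -bd
check: tapebdapv -> tapebdabv
lemma: tape; TOR=du; NUM=ak; MOD=ak


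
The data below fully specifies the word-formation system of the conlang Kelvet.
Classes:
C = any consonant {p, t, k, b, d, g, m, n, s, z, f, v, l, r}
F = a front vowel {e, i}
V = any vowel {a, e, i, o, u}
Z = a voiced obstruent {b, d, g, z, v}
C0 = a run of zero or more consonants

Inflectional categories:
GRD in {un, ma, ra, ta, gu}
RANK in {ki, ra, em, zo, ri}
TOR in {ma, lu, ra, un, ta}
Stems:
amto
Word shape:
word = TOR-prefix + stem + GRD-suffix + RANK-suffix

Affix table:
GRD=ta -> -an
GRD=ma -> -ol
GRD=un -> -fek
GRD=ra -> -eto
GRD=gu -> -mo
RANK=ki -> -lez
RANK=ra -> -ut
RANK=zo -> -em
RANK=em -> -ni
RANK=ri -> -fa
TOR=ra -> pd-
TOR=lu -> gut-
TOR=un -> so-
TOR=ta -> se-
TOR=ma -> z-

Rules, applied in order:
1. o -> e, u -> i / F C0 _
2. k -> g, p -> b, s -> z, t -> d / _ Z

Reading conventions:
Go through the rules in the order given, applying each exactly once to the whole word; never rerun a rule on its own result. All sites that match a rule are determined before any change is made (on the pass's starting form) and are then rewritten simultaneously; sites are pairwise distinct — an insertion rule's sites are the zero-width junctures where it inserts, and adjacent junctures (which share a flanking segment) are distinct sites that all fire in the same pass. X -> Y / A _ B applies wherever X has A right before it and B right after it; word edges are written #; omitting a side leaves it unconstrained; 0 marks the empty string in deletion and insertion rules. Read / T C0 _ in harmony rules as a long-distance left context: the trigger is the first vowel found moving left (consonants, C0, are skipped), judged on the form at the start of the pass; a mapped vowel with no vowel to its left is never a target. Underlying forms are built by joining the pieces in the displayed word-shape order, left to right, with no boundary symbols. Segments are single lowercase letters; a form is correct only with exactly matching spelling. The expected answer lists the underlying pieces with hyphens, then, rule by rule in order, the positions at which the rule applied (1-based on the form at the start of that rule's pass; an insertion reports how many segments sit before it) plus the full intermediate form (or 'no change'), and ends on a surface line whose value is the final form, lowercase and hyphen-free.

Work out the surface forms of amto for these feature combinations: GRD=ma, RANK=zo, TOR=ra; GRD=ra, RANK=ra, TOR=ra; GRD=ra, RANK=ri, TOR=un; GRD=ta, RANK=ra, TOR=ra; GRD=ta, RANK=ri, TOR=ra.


cell GRD=ma, RANK=zo, TOR=ra:
underlying: pd-amto-ol-em
1. o -> e, u -> i / F C0 _: no change
2. k -> g, p -> b, s -> z, t -> d / _ Z: fires at position(s) 1: bdamtoolem
surface: bdamtoolem

cell GRD=ra, RANK=ra, TOR=ra:
underlying: pd-amto-eto-ut
1. o -> e, u -> i / F C0 _: fires at position(s) 9: pdamtoeteut
2. k -> g, p -> b, s -> z, t -> d / _ Z: fires at position(s) 1: bdamtoeteut
surface: bdamtoeteut

cell GRD=ra, RANK=ri, TOR=un:
underlying: so-amto-eto-fa
1. o -> e, u -> i / F C0 _: fires at position(s) 9: soamtoetefa
2. k -> g, p -> b, s -> z, t -> d / _ Z: no change
surface: soamtoetefa

cell GRD=ta, RANK=ra, TOR=ra:
underlying: pd-amto-an-ut
1. o -> e, u -> i / F C0 _: no change
2. k -> g, p -> b, s -> z, t -> d / _ Z: fires at position(s) 1: bdamtoanut
surface: bdamtoanut

cell GRD=ta, RANK=ri, TOR=ra:
underlying: pd-amto-an-fa
1. o -> e, u -> i / F C0 _: no change
2. k -> g, p -> b, s -> z, t -> d / _ Z: fires at position(s) 1: bdamtoanfa
surface: bdamtoanfa


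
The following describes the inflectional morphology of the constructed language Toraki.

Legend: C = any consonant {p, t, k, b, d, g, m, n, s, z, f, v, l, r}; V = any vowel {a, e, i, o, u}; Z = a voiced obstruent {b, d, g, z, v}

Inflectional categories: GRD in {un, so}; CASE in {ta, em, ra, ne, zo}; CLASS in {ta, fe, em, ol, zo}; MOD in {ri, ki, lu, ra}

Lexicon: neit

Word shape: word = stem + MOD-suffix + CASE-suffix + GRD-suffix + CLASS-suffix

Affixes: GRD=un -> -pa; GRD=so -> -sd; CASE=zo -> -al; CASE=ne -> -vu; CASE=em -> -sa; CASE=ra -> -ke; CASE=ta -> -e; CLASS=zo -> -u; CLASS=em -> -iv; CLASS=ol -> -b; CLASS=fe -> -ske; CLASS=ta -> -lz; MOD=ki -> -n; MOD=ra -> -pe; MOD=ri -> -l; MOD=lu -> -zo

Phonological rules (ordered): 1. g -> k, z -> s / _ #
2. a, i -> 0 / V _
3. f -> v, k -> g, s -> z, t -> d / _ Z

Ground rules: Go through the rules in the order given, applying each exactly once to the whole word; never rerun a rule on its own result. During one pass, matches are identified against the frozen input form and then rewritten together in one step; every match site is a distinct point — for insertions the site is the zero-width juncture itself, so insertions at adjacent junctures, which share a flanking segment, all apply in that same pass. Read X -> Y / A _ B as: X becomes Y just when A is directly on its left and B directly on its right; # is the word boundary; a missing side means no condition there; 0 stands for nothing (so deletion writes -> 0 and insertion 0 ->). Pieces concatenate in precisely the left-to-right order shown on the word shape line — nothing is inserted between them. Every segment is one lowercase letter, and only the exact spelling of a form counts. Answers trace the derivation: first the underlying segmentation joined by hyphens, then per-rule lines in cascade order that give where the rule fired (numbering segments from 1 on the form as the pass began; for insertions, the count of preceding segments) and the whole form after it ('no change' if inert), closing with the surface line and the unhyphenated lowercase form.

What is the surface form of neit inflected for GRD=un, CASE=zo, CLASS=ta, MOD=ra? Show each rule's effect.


underlying: neit-pe-al-pa-lz
1. g -> k, z -> s / _ #: fires at position(s) 12: neitpealpals
2. a, i -> 0 / V _: fires at position(s) 3, 7: netpelpals
3. f -> v, k -> g, s -> z, t -> d / _ Z: no change
surface: netpelpals


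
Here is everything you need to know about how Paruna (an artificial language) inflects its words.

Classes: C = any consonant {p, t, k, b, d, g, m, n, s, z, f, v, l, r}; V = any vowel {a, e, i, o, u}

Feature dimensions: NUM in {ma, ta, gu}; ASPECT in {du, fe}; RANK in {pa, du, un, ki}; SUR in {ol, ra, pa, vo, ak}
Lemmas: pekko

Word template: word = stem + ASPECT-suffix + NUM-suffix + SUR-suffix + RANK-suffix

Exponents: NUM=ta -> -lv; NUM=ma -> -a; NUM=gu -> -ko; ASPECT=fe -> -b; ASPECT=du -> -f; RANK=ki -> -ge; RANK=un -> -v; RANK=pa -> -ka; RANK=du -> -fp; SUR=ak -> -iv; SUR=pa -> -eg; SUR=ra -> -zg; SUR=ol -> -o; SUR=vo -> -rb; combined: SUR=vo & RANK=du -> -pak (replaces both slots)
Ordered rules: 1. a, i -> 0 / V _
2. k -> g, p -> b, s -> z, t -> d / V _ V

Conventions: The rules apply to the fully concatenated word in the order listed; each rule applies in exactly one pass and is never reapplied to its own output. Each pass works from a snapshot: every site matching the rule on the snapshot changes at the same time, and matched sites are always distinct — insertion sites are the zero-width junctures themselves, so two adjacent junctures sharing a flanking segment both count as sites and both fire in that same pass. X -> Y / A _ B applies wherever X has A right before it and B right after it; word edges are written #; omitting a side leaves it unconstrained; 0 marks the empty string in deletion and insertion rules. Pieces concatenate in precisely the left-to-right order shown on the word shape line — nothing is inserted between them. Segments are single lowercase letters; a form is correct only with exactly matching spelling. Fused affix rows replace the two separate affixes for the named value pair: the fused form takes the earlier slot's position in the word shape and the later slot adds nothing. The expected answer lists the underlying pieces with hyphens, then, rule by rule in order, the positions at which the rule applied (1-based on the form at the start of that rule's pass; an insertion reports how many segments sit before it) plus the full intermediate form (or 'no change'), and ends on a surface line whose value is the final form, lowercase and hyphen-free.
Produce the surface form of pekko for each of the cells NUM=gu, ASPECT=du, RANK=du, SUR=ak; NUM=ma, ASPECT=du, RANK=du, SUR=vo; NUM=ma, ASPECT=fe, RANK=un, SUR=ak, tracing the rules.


cell NUM=gu, ASPECT=du, RANK=du, SUR=ak:
underlying: pekko-f-ko-iv-fp
1. a, i -> 0 / V _: fires at position(s) 9: pekkofkovfp
2. k -> g, p -> b, s -> z, t -> d / V _ V: no change
surface: pekkofkovfp

cell NUM=ma, ASPECT=du, RANK=du, SUR=vo:
underlying: pekko-f-a-pak
1. a, i -> 0 / V _: no change
2. k -> g, p -> b, s -> z, t -> d / V _ V: fires at position(s) 8: pekkofabak
surface: pekkofabak

cell NUM=ma, ASPECT=fe, RANK=un, SUR=ak:
underlying: pekko-b-a-iv-v
1. a, i -> 0 / V _: fires at position(s) 8: pekkobavv
2. k -> g, p -> b, s -> z, t -> d / V _ V: no change
surface: pekkobavv


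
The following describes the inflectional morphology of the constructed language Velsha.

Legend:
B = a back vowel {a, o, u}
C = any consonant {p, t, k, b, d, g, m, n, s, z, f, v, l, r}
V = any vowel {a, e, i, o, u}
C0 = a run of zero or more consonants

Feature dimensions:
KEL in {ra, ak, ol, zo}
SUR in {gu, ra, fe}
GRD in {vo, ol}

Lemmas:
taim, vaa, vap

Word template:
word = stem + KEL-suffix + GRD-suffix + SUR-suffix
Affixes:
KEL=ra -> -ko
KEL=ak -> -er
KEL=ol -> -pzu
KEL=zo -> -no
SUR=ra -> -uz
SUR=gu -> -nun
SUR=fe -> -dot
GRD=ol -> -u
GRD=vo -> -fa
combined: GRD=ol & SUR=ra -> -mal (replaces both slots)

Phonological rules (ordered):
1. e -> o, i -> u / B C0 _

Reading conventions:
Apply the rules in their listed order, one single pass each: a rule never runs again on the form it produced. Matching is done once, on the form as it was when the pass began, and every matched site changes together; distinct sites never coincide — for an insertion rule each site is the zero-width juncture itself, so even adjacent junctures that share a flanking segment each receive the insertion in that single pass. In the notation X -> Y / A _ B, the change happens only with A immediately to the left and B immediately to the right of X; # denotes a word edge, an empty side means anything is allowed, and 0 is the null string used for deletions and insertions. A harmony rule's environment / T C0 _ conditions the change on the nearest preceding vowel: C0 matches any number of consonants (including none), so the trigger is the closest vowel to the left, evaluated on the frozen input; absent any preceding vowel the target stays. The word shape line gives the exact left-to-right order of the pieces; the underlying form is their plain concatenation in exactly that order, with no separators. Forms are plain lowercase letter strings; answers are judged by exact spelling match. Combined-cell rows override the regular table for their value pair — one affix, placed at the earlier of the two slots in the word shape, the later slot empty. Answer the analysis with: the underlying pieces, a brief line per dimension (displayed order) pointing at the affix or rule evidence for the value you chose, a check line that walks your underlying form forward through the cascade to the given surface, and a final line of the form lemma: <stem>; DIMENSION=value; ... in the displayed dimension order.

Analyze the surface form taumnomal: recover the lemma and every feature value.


underlying: taim-no-mal
KEL=zo - signalled by the affix -no
SUR=ra - signalled by the combined affix row
GRD=ol - signalled by the combined affix row
check: taimnomal -> taumnomal
lemma: taim; KEL=zo; SUR=ra; GRD=ol


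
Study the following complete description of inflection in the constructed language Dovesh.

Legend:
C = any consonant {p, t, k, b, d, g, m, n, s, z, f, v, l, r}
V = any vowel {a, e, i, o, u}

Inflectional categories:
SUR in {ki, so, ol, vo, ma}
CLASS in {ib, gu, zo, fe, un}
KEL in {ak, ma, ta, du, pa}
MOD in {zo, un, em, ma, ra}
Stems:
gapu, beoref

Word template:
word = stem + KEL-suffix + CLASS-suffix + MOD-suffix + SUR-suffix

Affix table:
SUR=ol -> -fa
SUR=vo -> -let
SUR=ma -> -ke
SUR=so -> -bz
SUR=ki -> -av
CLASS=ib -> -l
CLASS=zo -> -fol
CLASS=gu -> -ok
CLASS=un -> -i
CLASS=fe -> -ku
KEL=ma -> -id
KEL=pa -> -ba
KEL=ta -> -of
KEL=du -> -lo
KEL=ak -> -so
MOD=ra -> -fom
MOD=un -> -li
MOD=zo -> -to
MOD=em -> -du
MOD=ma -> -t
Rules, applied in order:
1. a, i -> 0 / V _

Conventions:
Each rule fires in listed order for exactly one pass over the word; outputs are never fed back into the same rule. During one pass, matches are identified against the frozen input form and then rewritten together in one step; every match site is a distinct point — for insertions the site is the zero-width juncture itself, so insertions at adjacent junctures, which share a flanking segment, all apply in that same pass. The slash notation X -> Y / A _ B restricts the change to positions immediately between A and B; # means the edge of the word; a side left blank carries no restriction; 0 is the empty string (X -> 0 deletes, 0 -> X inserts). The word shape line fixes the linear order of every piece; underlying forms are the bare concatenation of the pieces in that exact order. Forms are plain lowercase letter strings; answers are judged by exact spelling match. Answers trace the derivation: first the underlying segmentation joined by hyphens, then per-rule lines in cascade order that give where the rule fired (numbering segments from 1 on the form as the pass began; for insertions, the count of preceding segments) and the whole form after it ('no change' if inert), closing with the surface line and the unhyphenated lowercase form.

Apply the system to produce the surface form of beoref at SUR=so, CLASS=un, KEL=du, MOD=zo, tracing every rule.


underlying: beoref-lo-i-to-bz
1. a, i -> 0 / V _: fires at position(s) 9: beoreflotobz
surface: beoreflotobz


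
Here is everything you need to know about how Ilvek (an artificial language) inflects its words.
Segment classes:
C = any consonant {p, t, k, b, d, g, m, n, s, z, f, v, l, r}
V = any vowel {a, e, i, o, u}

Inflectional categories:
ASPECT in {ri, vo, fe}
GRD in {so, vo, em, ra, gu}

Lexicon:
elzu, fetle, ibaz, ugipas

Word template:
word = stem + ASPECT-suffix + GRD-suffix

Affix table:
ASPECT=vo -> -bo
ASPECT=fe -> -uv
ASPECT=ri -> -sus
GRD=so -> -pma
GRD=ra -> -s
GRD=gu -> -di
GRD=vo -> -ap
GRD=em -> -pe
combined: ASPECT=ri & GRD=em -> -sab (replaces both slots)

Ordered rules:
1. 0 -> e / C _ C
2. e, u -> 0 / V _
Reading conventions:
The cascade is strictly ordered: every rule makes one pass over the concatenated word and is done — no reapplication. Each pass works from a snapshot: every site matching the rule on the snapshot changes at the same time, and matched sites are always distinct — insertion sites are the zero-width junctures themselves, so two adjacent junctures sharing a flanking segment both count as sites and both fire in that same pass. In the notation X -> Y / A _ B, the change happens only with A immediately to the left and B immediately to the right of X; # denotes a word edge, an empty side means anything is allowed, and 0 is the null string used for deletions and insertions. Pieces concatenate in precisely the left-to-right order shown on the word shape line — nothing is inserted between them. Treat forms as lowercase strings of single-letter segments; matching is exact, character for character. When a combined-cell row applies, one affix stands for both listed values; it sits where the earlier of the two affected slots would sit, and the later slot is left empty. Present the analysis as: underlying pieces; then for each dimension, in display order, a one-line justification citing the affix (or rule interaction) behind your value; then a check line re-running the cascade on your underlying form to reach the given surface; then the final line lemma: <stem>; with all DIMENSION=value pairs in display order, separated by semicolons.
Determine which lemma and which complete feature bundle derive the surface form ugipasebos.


underlying: ugipas-bo-s
ASPECT=vo - signalled by the affix -bo
GRD=ra - signalled by the affix -s
check: ugipasbos -> ugipasebos -> ugipasebos
lemma: ugipas; ASPECT=vo; GRD=ra


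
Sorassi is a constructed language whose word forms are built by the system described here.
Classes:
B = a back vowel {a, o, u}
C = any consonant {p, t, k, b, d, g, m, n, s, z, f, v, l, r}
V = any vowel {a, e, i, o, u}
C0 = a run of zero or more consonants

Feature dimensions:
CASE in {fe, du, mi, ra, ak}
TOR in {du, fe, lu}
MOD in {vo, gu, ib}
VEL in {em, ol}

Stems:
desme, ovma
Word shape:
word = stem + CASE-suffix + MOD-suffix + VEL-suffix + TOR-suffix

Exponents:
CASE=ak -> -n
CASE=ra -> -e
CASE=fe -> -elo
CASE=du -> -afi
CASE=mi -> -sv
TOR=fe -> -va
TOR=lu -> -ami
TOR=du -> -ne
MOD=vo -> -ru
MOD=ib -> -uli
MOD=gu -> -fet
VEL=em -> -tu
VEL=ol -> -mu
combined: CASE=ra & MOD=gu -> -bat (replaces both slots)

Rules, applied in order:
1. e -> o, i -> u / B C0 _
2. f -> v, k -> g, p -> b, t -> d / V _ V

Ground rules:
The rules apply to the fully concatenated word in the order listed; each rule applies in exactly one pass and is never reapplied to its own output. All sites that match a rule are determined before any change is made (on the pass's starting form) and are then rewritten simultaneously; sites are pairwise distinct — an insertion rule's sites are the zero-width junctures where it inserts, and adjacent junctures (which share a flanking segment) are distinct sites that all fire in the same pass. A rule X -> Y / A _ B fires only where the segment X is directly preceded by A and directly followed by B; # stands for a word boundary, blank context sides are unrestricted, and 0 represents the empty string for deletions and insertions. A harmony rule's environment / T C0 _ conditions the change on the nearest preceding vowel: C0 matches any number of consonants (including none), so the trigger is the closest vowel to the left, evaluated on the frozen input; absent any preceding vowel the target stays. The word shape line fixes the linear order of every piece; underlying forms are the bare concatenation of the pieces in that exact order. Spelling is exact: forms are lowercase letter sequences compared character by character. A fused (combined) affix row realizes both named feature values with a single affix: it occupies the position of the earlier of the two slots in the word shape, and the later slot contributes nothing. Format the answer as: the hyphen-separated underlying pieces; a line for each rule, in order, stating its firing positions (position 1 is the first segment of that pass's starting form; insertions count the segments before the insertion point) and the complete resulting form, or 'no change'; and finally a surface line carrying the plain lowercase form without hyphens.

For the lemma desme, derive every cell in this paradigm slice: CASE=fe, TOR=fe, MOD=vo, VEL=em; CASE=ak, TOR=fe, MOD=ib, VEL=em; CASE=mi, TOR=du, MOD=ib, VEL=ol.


cell CASE=fe, TOR=fe, MOD=vo, VEL=em:
underlying: desme-elo-ru-tu-va
1. e -> o, i -> u / B C0 _: no change
2. f -> v, k -> g, p -> b, t -> d / V _ V: fires at position(s) 11: desmeeloruduva
surface: desmeeloruduva

cell CASE=ak, TOR=fe, MOD=ib, VEL=em:
underlying: desme-n-uli-tu-va
1. e -> o, i -> u / B C0 _: fires at position(s) 9: desmenulutuva
2. f -> v, k -> g, p -> b, t -> d / V _ V: fires at position(s) 10: desmenuluduva
surface: desmenuluduva

cell CASE=mi, TOR=du, MOD=ib, VEL=ol:
underlying: desme-sv-uli-mu-ne
1. e -> o, i -> u / B C0 _: fires at position(s) 10, 14: desmesvulumuno
2. f -> v, k -> g, p -> b, t -> d / V _ V: no change
surface: desmesvulumuno
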